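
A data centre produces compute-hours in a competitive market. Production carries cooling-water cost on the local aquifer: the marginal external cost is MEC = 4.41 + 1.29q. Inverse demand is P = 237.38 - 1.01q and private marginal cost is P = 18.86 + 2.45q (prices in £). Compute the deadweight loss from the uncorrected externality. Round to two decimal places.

Market equilibrium (private): 18.86 + 2.45q = 237.38 - 1.01q → q_m = 63.1561.
Social marginal cost = private MC + MEC = 23.27 + 3.74q.
Set SMC = demand: 23.27 + 3.74q = 237.38 - 1.01q → q* = 45.0758.
Between q* and q_m the wedge SMC − demand runs linearly from 0 to MEC(q_m), so the loss is a triangle.
DWL = ½ × 18.0803 × 85.8813 = 776.3798.

DWL = £776.38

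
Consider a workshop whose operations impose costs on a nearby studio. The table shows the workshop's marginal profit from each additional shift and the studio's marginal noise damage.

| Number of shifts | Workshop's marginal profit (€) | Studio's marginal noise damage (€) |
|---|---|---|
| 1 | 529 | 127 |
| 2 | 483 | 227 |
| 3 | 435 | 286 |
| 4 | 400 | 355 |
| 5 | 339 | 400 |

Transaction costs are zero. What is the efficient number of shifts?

4

Bargaining reaches the level where marginal profit last exceeds marginal noise damage.
That holds through level 4 (400 ≥ 355) but not at 5 (339 < 400).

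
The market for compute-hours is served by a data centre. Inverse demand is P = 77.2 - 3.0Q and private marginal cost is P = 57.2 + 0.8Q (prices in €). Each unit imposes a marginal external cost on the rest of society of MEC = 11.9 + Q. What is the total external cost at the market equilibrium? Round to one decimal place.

€76.5

Market equilibrium (private): 57.2 + 0.8Q = 77.2 - 3.0Q → Q_m = 5.2632.
Total external cost = ∫₀^{Q_m} (11.9 + 1.0Q) dQ = 11.9×5.2632 + ½×1.0×5.2632² = 76.4827.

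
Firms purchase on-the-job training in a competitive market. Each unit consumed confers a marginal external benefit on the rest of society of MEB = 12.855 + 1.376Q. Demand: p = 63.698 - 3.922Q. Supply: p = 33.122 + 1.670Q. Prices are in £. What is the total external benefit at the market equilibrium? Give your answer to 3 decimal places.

Market equilibrium (private): 33.122 + 1.670Q = 63.698 - 3.922Q → Q_m = 5.4678.
Total external benefit = ∫₀^{Q_m} (12.855 + 1.376Q) dQ = 12.855×5.4678 + ½×1.376×5.4678² = 90.8576.

£90.858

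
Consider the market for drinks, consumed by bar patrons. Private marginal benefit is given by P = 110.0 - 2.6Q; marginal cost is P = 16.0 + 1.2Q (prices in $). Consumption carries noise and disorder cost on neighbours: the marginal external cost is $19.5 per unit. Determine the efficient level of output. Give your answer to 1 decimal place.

Social marginal benefit = demand − MEC = 90.5 - 2.6Q.
Set SMB = MC: 90.5 - 2.6Q = 16.0 + 1.2Q → Q* = 19.6053.

Q* = 19.6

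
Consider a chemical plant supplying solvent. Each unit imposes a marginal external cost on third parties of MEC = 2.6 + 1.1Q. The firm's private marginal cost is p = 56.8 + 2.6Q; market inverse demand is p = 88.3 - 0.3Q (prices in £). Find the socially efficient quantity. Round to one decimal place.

Q* = 7.2

Social marginal cost = private MC + MEC = 59.4 + 3.7Q.
Set SMC = demand: 59.4 + 3.7Q = 88.3 - 0.3Q → Q* = 7.2250.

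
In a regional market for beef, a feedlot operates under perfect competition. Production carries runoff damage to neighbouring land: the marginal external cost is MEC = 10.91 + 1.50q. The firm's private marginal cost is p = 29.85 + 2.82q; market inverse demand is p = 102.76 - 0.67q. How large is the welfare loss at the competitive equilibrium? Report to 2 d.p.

DWL = 178.84

Market equilibrium (private): 29.85 + 2.82q = 102.76 - 0.67q → q_m = 20.8911.
Social marginal cost = private MC + MEC = 40.76 + 4.32q.
Set SMC = demand: 40.76 + 4.32q = 102.76 - 0.67q → q* = 12.4248.
The welfare-loss triangle has base |q_m − q*| and height MEC(q_m) (the vertical gap between SMC and demand is zero at q* and MEC at q_m).
DWL = ½ × 8.4663 × 42.2467 = 178.8366.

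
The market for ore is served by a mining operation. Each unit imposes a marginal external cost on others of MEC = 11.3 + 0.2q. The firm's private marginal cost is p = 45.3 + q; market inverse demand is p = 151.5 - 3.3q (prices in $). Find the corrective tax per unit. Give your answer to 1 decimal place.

tax = $15.5 per unit

Social marginal cost = private MC + MEC = 56.6 + 1.2q.
Set SMC = demand: 56.6 + 1.2q = 151.5 - 3.3q → q* = 21.0889.
The Pigouvian tax equals MEC at q*: 11.3 + 0.2×21.0889 = 15.5178.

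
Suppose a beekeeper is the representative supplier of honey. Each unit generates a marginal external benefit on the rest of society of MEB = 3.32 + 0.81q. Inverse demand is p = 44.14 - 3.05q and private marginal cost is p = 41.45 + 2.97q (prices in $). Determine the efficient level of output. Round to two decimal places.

q* = 1.15

Social marginal cost = private MC − MEB = 38.13 + 2.16q.
Set SMC = demand: 38.13 + 2.16q = 44.14 - 3.05q → q* = 1.1536.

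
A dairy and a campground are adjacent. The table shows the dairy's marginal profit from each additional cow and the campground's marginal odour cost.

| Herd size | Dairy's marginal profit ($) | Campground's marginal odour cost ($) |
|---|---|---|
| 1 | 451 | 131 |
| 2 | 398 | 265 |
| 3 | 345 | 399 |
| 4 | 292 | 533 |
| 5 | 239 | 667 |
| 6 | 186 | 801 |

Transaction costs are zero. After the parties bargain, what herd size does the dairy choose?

2

Bargaining reaches the level where marginal profit last exceeds marginal odour cost.
That holds through level 2 (398 ≥ 265) but not at 3 (345 < 399).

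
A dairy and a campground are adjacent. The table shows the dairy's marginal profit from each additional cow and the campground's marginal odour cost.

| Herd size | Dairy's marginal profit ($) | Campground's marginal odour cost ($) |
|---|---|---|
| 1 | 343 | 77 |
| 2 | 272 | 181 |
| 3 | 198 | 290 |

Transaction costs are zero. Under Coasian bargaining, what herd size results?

Bargaining reaches the level where marginal profit last exceeds marginal odour cost.
That holds through level 2 (272 ≥ 181) but not at 3 (198 < 290).

2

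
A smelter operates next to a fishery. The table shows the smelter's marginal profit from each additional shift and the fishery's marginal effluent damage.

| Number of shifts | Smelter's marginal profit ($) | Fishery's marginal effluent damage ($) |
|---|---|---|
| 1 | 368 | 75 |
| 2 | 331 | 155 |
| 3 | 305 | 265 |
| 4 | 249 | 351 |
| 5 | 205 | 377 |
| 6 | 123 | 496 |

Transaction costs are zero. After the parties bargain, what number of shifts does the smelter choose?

Bargaining reaches the level where marginal profit last exceeds marginal effluent damage.
That holds through level 3 (305 ≥ 265) but not at 4 (249 < 351).

3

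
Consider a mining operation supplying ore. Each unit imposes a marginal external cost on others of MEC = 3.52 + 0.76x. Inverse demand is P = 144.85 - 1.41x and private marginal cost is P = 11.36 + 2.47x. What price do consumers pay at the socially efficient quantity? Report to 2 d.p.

P = 105.35

Social marginal cost = private MC + MEC = 14.88 + 3.23x.
Set SMC = demand: 14.88 + 3.23x = 144.85 - 1.41x → x* = 28.0108.
Consumer price on the demand curve at x*: 144.85 − 1.41×28.0108 = 105.3548.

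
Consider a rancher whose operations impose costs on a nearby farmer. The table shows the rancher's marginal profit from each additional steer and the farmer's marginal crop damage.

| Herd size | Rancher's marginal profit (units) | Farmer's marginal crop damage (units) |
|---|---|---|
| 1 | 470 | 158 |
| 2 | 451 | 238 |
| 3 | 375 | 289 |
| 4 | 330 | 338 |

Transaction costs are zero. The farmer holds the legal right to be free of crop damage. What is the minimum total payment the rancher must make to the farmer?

Efficient level: marginal profit ≥ marginal crop damage through level 3, so k* = 3.
With the farmer holding the right, the rancher must at least compensate total damage at k*: 158 + 238 + 289 = 685.

685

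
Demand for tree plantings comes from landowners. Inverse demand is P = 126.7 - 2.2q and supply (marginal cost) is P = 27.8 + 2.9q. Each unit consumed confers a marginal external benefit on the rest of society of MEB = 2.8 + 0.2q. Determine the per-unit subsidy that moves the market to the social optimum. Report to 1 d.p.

Social marginal benefit = demand + MEB = 129.5 - 2.0q.
Set SMB = MC: 129.5 - 2.0q = 27.8 + 2.9q → q* = 20.7551.
The Pigouvian subsidy equals MEB at q*: 2.8 + 0.2×20.7551 = 6.9510.

subsidy = 7.0 per unit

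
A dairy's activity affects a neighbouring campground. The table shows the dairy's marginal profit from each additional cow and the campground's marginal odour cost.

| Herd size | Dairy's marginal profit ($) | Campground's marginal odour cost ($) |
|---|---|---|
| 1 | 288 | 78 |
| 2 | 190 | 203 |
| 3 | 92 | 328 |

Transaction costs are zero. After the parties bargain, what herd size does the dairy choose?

1

Bargaining reaches the level where marginal profit last exceeds marginal odour cost.
That holds through level 1 (288 ≥ 78) but not at 2 (190 < 203).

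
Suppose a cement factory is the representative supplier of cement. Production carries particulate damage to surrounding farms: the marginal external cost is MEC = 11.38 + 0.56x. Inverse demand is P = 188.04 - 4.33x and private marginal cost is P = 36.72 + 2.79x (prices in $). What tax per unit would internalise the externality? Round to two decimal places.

tax = $21.58 per unit

Social marginal cost = private MC + MEC = 48.10 + 3.35x.
Set SMC = demand: 48.10 + 3.35x = 188.04 - 4.33x → x* = 18.2214.
The Pigouvian tax equals MEC at x*: 11.38 + 0.56×18.2214 = 21.5840.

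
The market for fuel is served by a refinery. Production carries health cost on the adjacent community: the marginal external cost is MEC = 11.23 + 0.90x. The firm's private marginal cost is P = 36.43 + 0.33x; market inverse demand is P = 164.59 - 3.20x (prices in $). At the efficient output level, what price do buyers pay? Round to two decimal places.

Social marginal cost = private MC + MEC = 47.66 + 1.23x.
Set SMC = demand: 47.66 + 1.23x = 164.59 - 3.20x → x* = 26.3950.
Consumer price on the demand curve at x*: 164.59 − 3.20×26.3950 = 80.1260.

P = $80.13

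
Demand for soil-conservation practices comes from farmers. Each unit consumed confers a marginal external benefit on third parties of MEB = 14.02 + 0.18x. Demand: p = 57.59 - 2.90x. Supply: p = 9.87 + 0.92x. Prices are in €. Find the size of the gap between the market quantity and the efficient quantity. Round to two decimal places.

4.47 units

Market equilibrium (private): 9.87 + 0.92x = 57.59 - 2.90x → x_m = 12.4921.
Social marginal benefit = demand + MEB = 71.61 - 2.72x.
Set SMB = MC: 71.61 - 2.72x = 9.87 + 0.92x → x* = 16.9615.
Gap = |12.4921 − 16.9615| = 4.4694.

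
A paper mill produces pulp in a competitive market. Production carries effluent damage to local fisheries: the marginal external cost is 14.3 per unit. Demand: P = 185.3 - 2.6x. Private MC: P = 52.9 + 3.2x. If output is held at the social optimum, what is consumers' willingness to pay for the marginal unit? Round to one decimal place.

P = 132.4

Social marginal cost = private MC + MEC = 67.2 + 3.2x.
Set SMC = demand: 67.2 + 3.2x = 185.3 - 2.6x → x* = 20.3621.
Consumer price on the demand curve at x*: 185.3 − 2.6×20.3621 = 132.3585.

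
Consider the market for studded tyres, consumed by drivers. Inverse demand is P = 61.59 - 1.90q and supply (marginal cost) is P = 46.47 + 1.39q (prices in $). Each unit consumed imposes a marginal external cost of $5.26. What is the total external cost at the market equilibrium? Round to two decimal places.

Market equilibrium (private): 46.47 + 1.39q = 61.59 - 1.90q → q_m = 4.5957.
Total external cost = MEC × q_m = 5.26 × 4.5957 = 24.1734.

$24.17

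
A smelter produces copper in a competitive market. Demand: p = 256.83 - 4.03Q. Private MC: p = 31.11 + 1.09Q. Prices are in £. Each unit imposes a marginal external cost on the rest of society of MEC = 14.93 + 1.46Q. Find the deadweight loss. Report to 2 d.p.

DWL = £477.79

Market equilibrium (private): 31.11 + 1.09Q = 256.83 - 4.03Q → Q_m = 44.0859.
Social marginal cost = private MC + MEC = 46.04 + 2.55Q.
Set SMC = demand: 46.04 + 2.55Q = 256.83 - 4.03Q → Q* = 32.0350.
Height of the DWL triangle at Q_m is SMC(Q_m) − demand(Q_m) = MEC(Q_m) = 79.2955.
DWL = ½ × 12.0509 × 79.2955 = 477.7911.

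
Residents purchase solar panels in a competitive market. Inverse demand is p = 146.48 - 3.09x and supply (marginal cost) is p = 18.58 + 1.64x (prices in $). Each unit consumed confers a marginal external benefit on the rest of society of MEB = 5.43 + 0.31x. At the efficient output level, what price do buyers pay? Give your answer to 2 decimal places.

P = $53.27

Social marginal benefit = demand + MEB = 151.91 - 2.78x.
Set SMB = MC: 151.91 - 2.78x = 18.58 + 1.64x → x* = 30.1652.
Consumer price on the demand curve at x*: 146.48 − 3.09×30.1652 = 53.2695.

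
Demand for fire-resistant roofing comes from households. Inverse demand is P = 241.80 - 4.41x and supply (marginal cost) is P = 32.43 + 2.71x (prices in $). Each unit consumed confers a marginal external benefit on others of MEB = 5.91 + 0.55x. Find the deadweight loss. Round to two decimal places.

Market equilibrium (private): 32.43 + 2.71x = 241.80 - 4.41x → x_m = 29.4059.
Social marginal benefit = demand + MEB = 247.71 - 3.86x.
Set SMB = MC: 247.71 - 3.86x = 32.43 + 2.71x → x* = 32.7671.
Height of the DWL triangle at x_m is SMB(x_m) − MC(x_m) = MEB(x_m) = 22.0832.
DWL = ½ × 3.3612 × 22.0832 = 37.1130.

DWL = $37.11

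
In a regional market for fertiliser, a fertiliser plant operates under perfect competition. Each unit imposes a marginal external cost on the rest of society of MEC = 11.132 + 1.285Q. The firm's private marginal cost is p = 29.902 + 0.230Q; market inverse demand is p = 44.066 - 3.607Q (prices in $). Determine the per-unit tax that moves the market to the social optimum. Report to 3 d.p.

tax = $11.893 per unit

Social marginal cost = private MC + MEC = 41.034 + 1.515Q.
Set SMC = demand: 41.034 + 1.515Q = 44.066 - 3.607Q → Q* = 0.5920.
The Pigouvian tax equals MEC at Q*: 11.132 + 1.285×0.5920 = 11.8927.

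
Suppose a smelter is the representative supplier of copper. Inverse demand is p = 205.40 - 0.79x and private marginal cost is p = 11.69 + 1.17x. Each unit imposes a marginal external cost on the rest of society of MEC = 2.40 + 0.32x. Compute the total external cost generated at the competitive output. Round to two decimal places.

Market equilibrium (private): 11.69 + 1.17x = 205.40 - 0.79x → x_m = 98.8316.
Total external cost = ∫₀^{x_m} (2.40 + 0.32x) dx = 2.40×98.8316 + ½×0.32×98.8316² = 1800.0255.

1800.03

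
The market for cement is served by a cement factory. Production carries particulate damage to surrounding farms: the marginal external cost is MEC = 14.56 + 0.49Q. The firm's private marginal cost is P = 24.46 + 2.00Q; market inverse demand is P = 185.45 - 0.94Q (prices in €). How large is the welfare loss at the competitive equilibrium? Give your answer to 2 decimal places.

DWL = €249.75

Market equilibrium (private): 24.46 + 2.00Q = 185.45 - 0.94Q → Q_m = 54.7585.
Social marginal cost = private MC + MEC = 39.02 + 2.49Q.
Set SMC = demand: 39.02 + 2.49Q = 185.45 - 0.94Q → Q* = 42.6910.
Between Q* and Q_m the wedge SMC − demand runs linearly from 0 to MEC(Q_m), so the loss is a triangle.
DWL = ½ × 12.0675 × 41.3917 = 249.7472.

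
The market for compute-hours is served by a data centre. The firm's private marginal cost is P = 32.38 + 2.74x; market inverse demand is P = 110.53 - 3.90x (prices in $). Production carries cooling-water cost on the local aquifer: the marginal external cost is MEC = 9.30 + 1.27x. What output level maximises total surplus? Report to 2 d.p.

Social marginal cost = private MC + MEC = 41.68 + 4.01x.
Set SMC = demand: 41.68 + 4.01x = 110.53 - 3.90x → x* = 8.7042.

x* = 8.70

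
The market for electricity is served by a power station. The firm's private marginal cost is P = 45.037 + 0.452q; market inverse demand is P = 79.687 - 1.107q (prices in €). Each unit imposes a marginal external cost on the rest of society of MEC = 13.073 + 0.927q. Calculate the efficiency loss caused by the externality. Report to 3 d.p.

Market equilibrium (private): 45.037 + 0.452q = 79.687 - 1.107q → q_m = 22.2258.
Social marginal cost = private MC + MEC = 58.110 + 1.379q.
Set SMC = demand: 58.110 + 1.379q = 79.687 - 1.107q → q* = 8.6794.
Height of the DWL triangle at q_m is SMC(q_m) − demand(q_m) = MEC(q_m) = 33.6763.
DWL = ½ × 13.5464 × 33.6763 = 228.0963.

DWL = €228.096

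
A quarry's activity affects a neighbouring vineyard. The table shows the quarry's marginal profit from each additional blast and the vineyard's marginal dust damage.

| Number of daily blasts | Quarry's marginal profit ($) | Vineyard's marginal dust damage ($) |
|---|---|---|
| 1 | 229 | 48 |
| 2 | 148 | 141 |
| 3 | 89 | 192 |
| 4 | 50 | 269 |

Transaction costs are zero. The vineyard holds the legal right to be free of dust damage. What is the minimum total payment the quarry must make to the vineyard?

$189

Efficient level: marginal profit ≥ marginal dust damage through level 2, so k* = 2.
With the vineyard holding the right, the quarry must at least compensate total damage at k*: 48 + 141 = 189.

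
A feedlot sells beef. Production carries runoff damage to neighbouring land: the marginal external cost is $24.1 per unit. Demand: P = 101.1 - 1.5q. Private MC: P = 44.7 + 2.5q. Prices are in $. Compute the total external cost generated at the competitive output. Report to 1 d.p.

$339.8

Market equilibrium (private): 44.7 + 2.5q = 101.1 - 1.5q → q_m = 14.1000.
Total external cost = MEC × q_m = 24.1 × 14.1000 = 339.8100.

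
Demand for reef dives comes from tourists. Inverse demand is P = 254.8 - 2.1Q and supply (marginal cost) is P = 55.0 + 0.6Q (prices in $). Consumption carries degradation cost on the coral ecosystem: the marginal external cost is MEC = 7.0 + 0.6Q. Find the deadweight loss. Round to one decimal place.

DWL = $400.3

Market equilibrium (private): 55.0 + 0.6Q = 254.8 - 2.1Q → Q_m = 74.0000.
Social marginal benefit = demand − MEC = 247.8 - 2.7Q.
Set SMB = MC: 247.8 - 2.7Q = 55.0 + 0.6Q → Q* = 58.4242.
The loss is the area between SMB and MC from Q* to Q_m; with linear curves that's a triangle of height MEC(Q_m).
DWL = ½ × 15.5758 × 51.4000 = 400.2981.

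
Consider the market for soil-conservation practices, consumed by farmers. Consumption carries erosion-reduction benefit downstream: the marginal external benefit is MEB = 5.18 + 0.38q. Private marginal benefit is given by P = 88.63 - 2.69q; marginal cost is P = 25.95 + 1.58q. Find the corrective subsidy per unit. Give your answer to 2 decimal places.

subsidy = 11.81 per unit

Social marginal benefit = demand + MEB = 93.81 - 2.31q.
Set SMB = MC: 93.81 - 2.31q = 25.95 + 1.58q → q* = 17.4447.
The Pigouvian subsidy equals MEB at q*: 5.18 + 0.38×17.4447 = 11.8090.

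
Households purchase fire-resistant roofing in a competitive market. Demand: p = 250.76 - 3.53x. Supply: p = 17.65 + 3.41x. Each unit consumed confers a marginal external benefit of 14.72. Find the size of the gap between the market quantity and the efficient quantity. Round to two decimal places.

Market equilibrium (private): 17.65 + 3.41x = 250.76 - 3.53x → x_m = 33.5893.
Social marginal benefit = demand + MEB = 265.48 - 3.53x.
Set SMB = MC: 265.48 - 3.53x = 17.65 + 3.41x → x* = 35.7104.
Gap = |33.5893 − 35.7104| = 2.1211.

2.12 units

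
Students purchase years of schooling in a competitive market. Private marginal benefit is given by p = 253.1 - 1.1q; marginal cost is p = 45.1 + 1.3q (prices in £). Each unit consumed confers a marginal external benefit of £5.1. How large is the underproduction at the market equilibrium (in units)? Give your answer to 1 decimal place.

2.1 units

Market equilibrium (private): 45.1 + 1.3q = 253.1 - 1.1q → q_m = 86.6667.
Social marginal benefit = demand + MEB = 258.2 - 1.1q.
Set SMB = MC: 258.2 - 1.1q = 45.1 + 1.3q → q* = 88.7917.
Gap = |86.6667 − 88.7917| = 2.1250.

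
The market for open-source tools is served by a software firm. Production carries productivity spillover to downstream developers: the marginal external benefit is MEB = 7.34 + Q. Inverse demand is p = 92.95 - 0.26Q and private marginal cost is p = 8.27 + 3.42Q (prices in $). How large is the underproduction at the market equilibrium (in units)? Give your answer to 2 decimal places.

11.32 units

Market equilibrium (private): 8.27 + 3.42Q = 92.95 - 0.26Q → Q_m = 23.0109.
Social marginal cost = private MC − MEB = 0.93 + 2.42Q.
Set SMC = demand: 0.93 + 2.42Q = 92.95 - 0.26Q → Q* = 34.3358.
Gap = |23.0109 − 34.3358| = 11.3249.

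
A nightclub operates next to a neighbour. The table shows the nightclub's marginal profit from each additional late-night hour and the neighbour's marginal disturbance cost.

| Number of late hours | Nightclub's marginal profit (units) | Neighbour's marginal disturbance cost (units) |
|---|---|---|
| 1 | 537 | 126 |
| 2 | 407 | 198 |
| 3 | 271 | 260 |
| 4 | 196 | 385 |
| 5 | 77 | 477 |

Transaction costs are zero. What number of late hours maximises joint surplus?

3

Bargaining reaches the level where marginal profit last exceeds marginal disturbance cost.
That holds through level 3 (271 ≥ 260) but not at 4 (196 < 385).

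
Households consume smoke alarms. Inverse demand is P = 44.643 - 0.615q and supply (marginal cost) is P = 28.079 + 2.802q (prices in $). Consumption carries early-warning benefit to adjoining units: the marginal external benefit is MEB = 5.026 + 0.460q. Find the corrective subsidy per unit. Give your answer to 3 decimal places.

Social marginal benefit = demand + MEB = 49.669 - 0.155q.
Set SMB = MC: 49.669 - 0.155q = 28.079 + 2.802q → q* = 7.3013.
The Pigouvian subsidy equals MEB at q*: 5.026 + 0.460×7.3013 = 8.3846.

subsidy = $8.385 per unit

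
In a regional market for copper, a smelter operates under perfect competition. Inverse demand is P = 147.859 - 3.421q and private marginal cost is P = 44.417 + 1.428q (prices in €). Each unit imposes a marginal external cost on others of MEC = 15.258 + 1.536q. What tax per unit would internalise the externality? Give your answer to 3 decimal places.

Social marginal cost = private MC + MEC = 59.675 + 2.964q.
Set SMC = demand: 59.675 + 2.964q = 147.859 - 3.421q → q* = 13.8111.
The Pigouvian tax equals MEC at q*: 15.258 + 1.536×13.8111 = 36.4718.

tax = €36.472 per unit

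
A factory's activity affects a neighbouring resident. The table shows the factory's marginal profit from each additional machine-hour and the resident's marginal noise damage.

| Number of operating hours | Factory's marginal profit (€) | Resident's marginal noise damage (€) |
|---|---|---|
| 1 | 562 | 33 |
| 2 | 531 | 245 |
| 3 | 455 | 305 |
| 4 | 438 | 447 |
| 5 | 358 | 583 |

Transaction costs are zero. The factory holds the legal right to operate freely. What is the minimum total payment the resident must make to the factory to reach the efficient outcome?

Left alone the factory would choose level 5 (marginal profit stays positive).
Efficient level: k* = 3 (marginal profit ≥ marginal noise damage through 3).
The resident must at least cover the factory's forgone profit from cutting 5→3: 438 + 358 = 796.

€796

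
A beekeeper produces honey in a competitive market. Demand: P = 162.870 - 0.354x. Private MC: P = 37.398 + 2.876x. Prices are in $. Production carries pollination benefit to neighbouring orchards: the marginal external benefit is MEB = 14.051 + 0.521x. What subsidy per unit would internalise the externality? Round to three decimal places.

subsidy = $40.884 per unit

Social marginal cost = private MC − MEB = 23.347 + 2.355x.
Set SMC = demand: 23.347 + 2.355x = 162.870 - 0.354x → x* = 51.5035.
The Pigouvian subsidy equals MEB at x*: 14.051 + 0.521×51.5035 = 40.8843.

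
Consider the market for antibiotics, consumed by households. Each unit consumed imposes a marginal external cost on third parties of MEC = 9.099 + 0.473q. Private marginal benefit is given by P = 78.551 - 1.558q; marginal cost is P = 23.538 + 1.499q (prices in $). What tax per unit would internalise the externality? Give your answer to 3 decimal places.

tax = $15.251 per unit

Social marginal benefit = demand − MEC = 69.452 - 2.031q.
Set SMB = MC: 69.452 - 2.031q = 23.538 + 1.499q → q* = 13.0068.
The Pigouvian tax equals MEC at q*: 9.099 + 0.473×13.0068 = 15.2512.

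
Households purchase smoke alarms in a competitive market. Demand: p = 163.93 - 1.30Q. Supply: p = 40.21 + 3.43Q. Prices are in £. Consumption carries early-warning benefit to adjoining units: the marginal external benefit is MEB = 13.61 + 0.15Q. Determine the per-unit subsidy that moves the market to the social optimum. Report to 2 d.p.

Social marginal benefit = demand + MEB = 177.54 - 1.15Q.
Set SMB = MC: 177.54 - 1.15Q = 40.21 + 3.43Q → Q* = 29.9847.
The Pigouvian subsidy equals MEB at Q*: 13.61 + 0.15×29.9847 = 18.1077.

subsidy = £18.11 per unit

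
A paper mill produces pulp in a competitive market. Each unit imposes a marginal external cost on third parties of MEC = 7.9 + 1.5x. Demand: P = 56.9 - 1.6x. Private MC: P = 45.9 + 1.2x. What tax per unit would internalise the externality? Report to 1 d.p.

Social marginal cost = private MC + MEC = 53.8 + 2.7x.
Set SMC = demand: 53.8 + 2.7x = 56.9 - 1.6x → x* = 0.7209.
The Pigouvian tax equals MEC at x*: 7.9 + 1.5×0.7209 = 8.9814.

tax = 9.0 per unit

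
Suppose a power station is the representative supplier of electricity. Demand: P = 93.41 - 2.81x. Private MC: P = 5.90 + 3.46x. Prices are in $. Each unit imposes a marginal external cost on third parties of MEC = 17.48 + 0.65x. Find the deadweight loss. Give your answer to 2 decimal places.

Market equilibrium (private): 5.90 + 3.46x = 93.41 - 2.81x → x_m = 13.9569.
Social marginal cost = private MC + MEC = 23.38 + 4.11x.
Set SMC = demand: 23.38 + 4.11x = 93.41 - 2.81x → x* = 10.1199.
Between x* and x_m the wedge SMC − demand runs linearly from 0 to MEC(x_m), so the loss is a triangle.
DWL = ½ × 3.8370 × 26.5520 = 50.9400.

DWL = $50.94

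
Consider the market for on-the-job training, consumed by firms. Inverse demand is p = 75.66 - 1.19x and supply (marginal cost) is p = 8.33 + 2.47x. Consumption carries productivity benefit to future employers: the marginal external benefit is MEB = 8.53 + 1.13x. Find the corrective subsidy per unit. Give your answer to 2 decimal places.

subsidy = 42.41 per unit

Social marginal benefit = demand + MEB = 84.19 - 0.06x.
Set SMB = MC: 84.19 - 0.06x = 8.33 + 2.47x → x* = 29.9842.
The Pigouvian subsidy equals MEB at x*: 8.53 + 1.13×29.9842 = 42.4121.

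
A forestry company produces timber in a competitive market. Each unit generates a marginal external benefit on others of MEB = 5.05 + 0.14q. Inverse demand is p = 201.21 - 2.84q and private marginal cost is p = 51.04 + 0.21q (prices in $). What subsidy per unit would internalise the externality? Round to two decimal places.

subsidy = $12.52 per unit

Social marginal cost = private MC − MEB = 45.99 + 0.07q.
Set SMC = demand: 45.99 + 0.07q = 201.21 - 2.84q → q* = 53.3402.
The Pigouvian subsidy equals MEB at q*: 5.05 + 0.14×53.3402 = 12.5176.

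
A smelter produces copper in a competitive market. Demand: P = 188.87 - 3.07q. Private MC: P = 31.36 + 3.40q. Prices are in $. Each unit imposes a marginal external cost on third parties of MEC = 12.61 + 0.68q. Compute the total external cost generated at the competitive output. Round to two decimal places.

$508.49

Market equilibrium (private): 31.36 + 3.40q = 188.87 - 3.07q → q_m = 24.3447.
Total external cost = ∫₀^{q_m} (12.61 + 0.68q) dq = 12.61×24.3447 + ½×0.68×24.3447² = 508.4926.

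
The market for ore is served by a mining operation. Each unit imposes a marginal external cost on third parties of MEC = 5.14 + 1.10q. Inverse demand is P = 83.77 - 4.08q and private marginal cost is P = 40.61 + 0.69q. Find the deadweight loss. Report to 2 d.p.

DWL = 19.40

Market equilibrium (private): 40.61 + 0.69q = 83.77 - 4.08q → q_m = 9.0482.
Social marginal cost = private MC + MEC = 45.75 + 1.79q.
Set SMC = demand: 45.75 + 1.79q = 83.77 - 4.08q → q* = 6.4770.
Between q* and q_m the wedge SMC − demand runs linearly from 0 to MEC(q_m), so the loss is a triangle.
DWL = ½ × 2.5712 × 15.0930 = 19.4036.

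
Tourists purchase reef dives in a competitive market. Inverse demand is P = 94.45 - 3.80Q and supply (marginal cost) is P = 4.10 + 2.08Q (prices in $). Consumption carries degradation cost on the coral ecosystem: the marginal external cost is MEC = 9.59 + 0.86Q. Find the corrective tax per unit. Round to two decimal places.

tax = $19.89 per unit

Social marginal benefit = demand − MEC = 84.86 - 4.66Q.
Set SMB = MC: 84.86 - 4.66Q = 4.10 + 2.08Q → Q* = 11.9822.
The Pigouvian tax equals MEC at Q*: 9.59 + 0.86×11.9822 = 19.8947.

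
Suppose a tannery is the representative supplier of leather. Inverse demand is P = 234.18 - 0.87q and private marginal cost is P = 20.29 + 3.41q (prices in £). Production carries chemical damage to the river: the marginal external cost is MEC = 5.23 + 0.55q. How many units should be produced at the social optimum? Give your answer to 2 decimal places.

q* = 43.20

Social marginal cost = private MC + MEC = 25.52 + 3.96q.
Set SMC = demand: 25.52 + 3.96q = 234.18 - 0.87q → q* = 43.2008.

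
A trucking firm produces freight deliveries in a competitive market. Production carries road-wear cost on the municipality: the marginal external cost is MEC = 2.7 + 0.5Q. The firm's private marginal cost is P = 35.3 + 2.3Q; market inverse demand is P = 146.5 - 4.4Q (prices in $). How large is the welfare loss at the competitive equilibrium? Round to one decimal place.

Market equilibrium (private): 35.3 + 2.3Q = 146.5 - 4.4Q → Q_m = 16.5970.
Social marginal cost = private MC + MEC = 38.0 + 2.8Q.
Set SMC = demand: 38.0 + 2.8Q = 146.5 - 4.4Q → Q* = 15.0694.
Height of the DWL triangle at Q_m is SMC(Q_m) − demand(Q_m) = MEC(Q_m) = 10.9985.
DWL = ½ × 1.5276 × 10.9985 = 8.4007.

DWL = $8.4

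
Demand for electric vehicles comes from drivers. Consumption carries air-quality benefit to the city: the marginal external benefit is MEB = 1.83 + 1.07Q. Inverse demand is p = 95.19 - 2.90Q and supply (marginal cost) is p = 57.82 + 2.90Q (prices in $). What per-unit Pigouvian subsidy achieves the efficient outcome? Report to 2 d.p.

subsidy = $10.70 per unit

Social marginal benefit = demand + MEB = 97.02 - 1.83Q.
Set SMB = MC: 97.02 - 1.83Q = 57.82 + 2.90Q → Q* = 8.2875.
The Pigouvian subsidy equals MEB at Q*: 1.83 + 1.07×8.2875 = 10.6976.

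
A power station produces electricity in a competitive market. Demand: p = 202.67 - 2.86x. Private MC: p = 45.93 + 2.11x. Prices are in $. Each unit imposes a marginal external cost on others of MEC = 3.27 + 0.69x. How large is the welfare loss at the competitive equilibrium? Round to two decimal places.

Market equilibrium (private): 45.93 + 2.11x = 202.67 - 2.86x → x_m = 31.5372.
Social marginal cost = private MC + MEC = 49.20 + 2.80x.
Set SMC = demand: 49.20 + 2.80x = 202.67 - 2.86x → x* = 27.1148.
The loss is the area between SMC and demand from x* to x_m; with linear curves that's a triangle of height MEC(x_m).
DWL = ½ × 4.4224 × 25.0307 = 55.3479.

DWL = $55.35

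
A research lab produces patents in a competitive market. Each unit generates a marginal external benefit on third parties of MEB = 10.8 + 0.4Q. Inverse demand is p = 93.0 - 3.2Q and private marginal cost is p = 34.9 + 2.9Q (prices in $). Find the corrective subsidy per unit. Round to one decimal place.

Social marginal cost = private MC − MEB = 24.1 + 2.5Q.
Set SMC = demand: 24.1 + 2.5Q = 93.0 - 3.2Q → Q* = 12.0877.
The Pigouvian subsidy equals MEB at Q*: 10.8 + 0.4×12.0877 = 15.6351.

subsidy = $15.6 per unit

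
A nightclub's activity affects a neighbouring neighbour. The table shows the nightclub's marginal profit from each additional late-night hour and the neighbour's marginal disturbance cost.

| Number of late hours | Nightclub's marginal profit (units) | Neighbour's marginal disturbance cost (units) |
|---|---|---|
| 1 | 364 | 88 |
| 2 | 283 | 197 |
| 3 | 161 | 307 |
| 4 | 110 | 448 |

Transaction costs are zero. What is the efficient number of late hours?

Bargaining reaches the level where marginal profit last exceeds marginal disturbance cost.
That holds through level 2 (283 ≥ 197) but not at 3 (161 < 307).

2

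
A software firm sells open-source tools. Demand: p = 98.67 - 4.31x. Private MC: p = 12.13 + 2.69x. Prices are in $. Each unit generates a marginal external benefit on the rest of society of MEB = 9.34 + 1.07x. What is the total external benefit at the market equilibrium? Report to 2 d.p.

$197.24

Market equilibrium (private): 12.13 + 2.69x = 98.67 - 4.31x → x_m = 12.3629.
Total external benefit = ∫₀^{x_m} (9.34 + 1.07x) dx = 9.34×12.3629 + ½×1.07×12.3629² = 197.2396.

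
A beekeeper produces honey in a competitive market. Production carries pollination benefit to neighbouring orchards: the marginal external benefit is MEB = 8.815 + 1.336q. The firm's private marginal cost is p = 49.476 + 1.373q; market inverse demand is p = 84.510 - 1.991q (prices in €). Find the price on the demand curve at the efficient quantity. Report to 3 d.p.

Social marginal cost = private MC − MEB = 40.661 + 0.037q.
Set SMC = demand: 40.661 + 0.037q = 84.510 - 1.991q → q* = 21.6218.
Consumer price on the demand curve at q*: 84.510 − 1.991×21.6218 = 41.4610.

P = €41.461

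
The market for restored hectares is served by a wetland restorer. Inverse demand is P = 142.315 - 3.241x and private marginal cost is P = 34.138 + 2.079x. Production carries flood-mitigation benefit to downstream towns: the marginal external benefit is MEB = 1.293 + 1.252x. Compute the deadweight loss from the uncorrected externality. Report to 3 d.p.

Market equilibrium (private): 34.138 + 2.079x = 142.315 - 3.241x → x_m = 20.3340.
Social marginal cost = private MC − MEB = 32.845 + 0.827x.
Set SMC = demand: 32.845 + 0.827x = 142.315 - 3.241x → x* = 26.9100.
The loss is the area between SMC and demand from x* to x_m; with linear curves that's a triangle of height MEB(x_m).
DWL = ½ × 6.5760 × 26.7512 = 87.9579.

DWL = 87.958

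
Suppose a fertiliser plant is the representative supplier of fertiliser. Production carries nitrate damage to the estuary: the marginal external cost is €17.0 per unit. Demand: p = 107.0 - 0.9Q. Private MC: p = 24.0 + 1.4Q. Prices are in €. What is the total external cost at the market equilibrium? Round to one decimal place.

€613.5

Market equilibrium (private): 24.0 + 1.4Q = 107.0 - 0.9Q → Q_m = 36.0870.
Total external cost = MEC × Q_m = 17.0 × 36.0870 = 613.4790.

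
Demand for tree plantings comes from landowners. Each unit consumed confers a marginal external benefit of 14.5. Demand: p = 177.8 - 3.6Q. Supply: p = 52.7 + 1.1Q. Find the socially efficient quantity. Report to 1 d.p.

Q* = 29.7

Social marginal benefit = demand + MEB = 192.3 - 3.6Q.
Set SMB = MC: 192.3 - 3.6Q = 52.7 + 1.1Q → Q* = 29.7021.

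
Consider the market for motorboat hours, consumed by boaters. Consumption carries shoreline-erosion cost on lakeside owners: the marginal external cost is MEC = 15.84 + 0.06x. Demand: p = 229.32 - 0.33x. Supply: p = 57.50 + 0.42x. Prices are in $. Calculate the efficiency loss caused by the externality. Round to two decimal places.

DWL = $540.31

Market equilibrium (private): 57.50 + 0.42x = 229.32 - 0.33x → x_m = 229.0933.
Social marginal benefit = demand − MEC = 213.48 - 0.39x.
Set SMB = MC: 213.48 - 0.39x = 57.50 + 0.42x → x* = 192.5679.
Height of the DWL triangle at x_m is MC(x_m) − SMB(x_m) = MEC(x_m) = 29.5856.
DWL = ½ × 36.5254 × 29.5856 = 540.3129.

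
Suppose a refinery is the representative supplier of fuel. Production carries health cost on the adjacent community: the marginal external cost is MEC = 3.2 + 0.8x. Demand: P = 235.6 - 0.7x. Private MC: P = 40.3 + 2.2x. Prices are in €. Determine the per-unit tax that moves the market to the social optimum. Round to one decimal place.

Social marginal cost = private MC + MEC = 43.5 + 3.0x.
Set SMC = demand: 43.5 + 3.0x = 235.6 - 0.7x → x* = 51.9189.
The Pigouvian tax equals MEC at x*: 3.2 + 0.8×51.9189 = 44.7351.

tax = €44.7 per unit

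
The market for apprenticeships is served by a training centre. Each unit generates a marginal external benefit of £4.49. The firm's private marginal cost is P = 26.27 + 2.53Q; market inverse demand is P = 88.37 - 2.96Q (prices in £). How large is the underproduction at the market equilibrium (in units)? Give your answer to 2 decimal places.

Market equilibrium (private): 26.27 + 2.53Q = 88.37 - 2.96Q → Q_m = 11.3115.
Social marginal cost = private MC − MEB = 21.78 + 2.53Q.
Set SMC = demand: 21.78 + 2.53Q = 88.37 - 2.96Q → Q* = 12.1293.
Gap = |11.3115 − 12.1293| = 0.8178.

0.82 units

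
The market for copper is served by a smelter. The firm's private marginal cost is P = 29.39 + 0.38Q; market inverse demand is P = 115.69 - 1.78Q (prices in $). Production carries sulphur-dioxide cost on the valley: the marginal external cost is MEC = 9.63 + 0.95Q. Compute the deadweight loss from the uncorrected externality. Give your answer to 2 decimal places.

Market equilibrium (private): 29.39 + 0.38Q = 115.69 - 1.78Q → Q_m = 39.9537.
Social marginal cost = private MC + MEC = 39.02 + 1.33Q.
Set SMC = demand: 39.02 + 1.33Q = 115.69 - 1.78Q → Q* = 24.6527.
The welfare-loss triangle has base |Q_m − Q*| and height MEC(Q_m) (the vertical gap between SMC and demand is zero at Q* and MEC at Q_m).
DWL = ½ × 15.3010 × 47.5860 = 364.0567.

DWL = $364.06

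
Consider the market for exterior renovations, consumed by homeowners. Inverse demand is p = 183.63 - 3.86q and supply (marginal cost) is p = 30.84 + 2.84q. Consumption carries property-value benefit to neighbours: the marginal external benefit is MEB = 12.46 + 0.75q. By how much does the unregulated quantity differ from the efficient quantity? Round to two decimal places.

4.97 units

Market equilibrium (private): 30.84 + 2.84q = 183.63 - 3.86q → q_m = 22.8045.
Social marginal benefit = demand + MEB = 196.09 - 3.11q.
Set SMB = MC: 196.09 - 3.11q = 30.84 + 2.84q → q* = 27.7731.
Gap = |22.8045 − 27.7731| = 4.9686.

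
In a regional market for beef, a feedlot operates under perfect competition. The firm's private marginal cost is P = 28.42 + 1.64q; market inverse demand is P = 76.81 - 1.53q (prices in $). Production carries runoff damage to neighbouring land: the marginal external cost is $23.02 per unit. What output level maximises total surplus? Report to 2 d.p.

Social marginal cost = private MC + MEC = 51.44 + 1.64q.
Set SMC = demand: 51.44 + 1.64q = 76.81 - 1.53q → q* = 8.0032.

q* = 8.00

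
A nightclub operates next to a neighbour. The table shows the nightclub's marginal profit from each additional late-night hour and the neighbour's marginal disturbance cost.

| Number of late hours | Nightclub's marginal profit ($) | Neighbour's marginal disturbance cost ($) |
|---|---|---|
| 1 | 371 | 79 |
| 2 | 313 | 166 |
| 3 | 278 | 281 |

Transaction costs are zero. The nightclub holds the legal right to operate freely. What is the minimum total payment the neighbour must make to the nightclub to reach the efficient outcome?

Left alone the nightclub would choose level 3 (marginal profit stays positive).
Efficient level: k* = 2 (marginal profit ≥ marginal disturbance cost through 2).
The neighbour must at least cover the nightclub's forgone profit from cutting 3→2: 278 = 278.

$278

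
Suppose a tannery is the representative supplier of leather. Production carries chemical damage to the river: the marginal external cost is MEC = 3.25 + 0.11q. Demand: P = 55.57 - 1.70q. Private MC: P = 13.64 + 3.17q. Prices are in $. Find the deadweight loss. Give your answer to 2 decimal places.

Market equilibrium (private): 13.64 + 3.17q = 55.57 - 1.70q → q_m = 8.6099.
Social marginal cost = private MC + MEC = 16.89 + 3.28q.
Set SMC = demand: 16.89 + 3.28q = 55.57 - 1.70q → q* = 7.7671.
The welfare-loss triangle has base |q_m − q*| and height MEC(q_m) (the vertical gap between SMC and demand is zero at q* and MEC at q_m).
DWL = ½ × 0.8428 × 4.1971 = 1.7687.

DWL = $1.77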